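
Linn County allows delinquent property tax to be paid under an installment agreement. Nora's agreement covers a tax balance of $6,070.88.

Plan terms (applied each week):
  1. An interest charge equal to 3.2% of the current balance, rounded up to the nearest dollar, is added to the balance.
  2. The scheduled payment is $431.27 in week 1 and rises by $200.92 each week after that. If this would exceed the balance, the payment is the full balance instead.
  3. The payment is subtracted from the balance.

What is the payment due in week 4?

$1,034.03

Week 1: opening $6,070.88; interest $195.00 → $6,265.88; payment $431.27; balance $5,834.61
Week 2: opening $5,834.61; interest $187.00 → $6,021.61; payment $632.19; balance $5,389.42
Week 3: opening $5,389.42; interest $173.00 → $5,562.42; payment $833.11; balance $4,729.31
Week 4: opening $4,729.31; interest $152.00 → $4,881.31; payment $1,034.03; balance $3,847.28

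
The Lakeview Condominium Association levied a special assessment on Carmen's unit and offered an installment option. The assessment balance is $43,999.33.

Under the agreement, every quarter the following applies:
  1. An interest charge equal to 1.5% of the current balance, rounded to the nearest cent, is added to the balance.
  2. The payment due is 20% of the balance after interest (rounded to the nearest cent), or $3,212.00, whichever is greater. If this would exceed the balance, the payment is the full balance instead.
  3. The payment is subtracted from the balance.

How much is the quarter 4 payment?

$4,782.01

Quarter 1: opening $43,999.33; interest $659.99 → $44,659.32; payment $8,931.86; balance $35,727.46
Quarter 2: opening $35,727.46; interest $535.91 → $36,263.37; payment $7,252.67; balance $29,010.70
Quarter 3: opening $29,010.70; interest $435.16 → $29,445.86; payment $5,889.17; balance $23,556.69
Quarter 4: opening $23,556.69; interest $353.35 → $23,910.04; payment $4,782.01; balance $19,128.03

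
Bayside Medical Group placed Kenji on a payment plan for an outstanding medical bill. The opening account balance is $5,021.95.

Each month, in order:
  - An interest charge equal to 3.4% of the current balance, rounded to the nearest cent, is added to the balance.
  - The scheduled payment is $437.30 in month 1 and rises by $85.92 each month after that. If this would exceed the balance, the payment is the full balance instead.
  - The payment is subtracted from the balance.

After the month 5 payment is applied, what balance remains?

$2,706.51

Month 1: $5,021.95 +$170.75 interest = $5,192.70; pay $437.30 → $4,755.40
Month 2: $4,755.40 +$161.68 interest = $4,917.08; pay $523.22 → $4,393.86
Month 3: $4,393.86 +$149.39 interest = $4,543.25; pay $609.14 → $3,934.11
Month 4: $3,934.11 +$133.76 interest = $4,067.87; pay $695.06 → $3,372.81
Month 5: $3,372.81 +$114.68 interest = $3,487.49; pay $780.98 → $2,706.51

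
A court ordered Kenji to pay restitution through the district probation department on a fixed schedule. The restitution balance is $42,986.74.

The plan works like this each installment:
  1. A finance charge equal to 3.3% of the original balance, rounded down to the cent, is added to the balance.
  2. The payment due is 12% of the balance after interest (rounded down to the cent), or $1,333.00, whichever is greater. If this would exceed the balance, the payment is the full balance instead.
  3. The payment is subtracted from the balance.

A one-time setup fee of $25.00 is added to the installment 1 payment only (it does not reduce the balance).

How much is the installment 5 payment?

$3,763.41

# | Opening | Interest | Payment | Fee | End bal
1 | $42,986.74 | $1,418.56 | $5,328.63 | $25.00 | $39,076.67
2 | $39,076.67 | $1,418.56 | $4,859.42 | — | $35,635.81
3 | $35,635.81 | $1,418.56 | $4,446.52 | — | $32,607.85
4 | $32,607.85 | $1,418.56 | $4,083.16 | — | $29,943.25
5 | $29,943.25 | $1,418.56 | $3,763.41 | — | $27,598.40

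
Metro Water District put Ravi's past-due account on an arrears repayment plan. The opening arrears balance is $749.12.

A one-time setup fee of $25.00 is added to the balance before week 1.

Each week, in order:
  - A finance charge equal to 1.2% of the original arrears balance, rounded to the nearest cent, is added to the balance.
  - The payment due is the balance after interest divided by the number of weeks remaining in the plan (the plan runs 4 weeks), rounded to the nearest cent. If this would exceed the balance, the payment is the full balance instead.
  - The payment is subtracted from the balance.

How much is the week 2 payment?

# | Opening | Interest | Payment | End bal
1 | $774.12 | $8.99 | $195.78 | $587.33
2 | $587.33 | $8.99 | $198.77 | $397.55

$198.77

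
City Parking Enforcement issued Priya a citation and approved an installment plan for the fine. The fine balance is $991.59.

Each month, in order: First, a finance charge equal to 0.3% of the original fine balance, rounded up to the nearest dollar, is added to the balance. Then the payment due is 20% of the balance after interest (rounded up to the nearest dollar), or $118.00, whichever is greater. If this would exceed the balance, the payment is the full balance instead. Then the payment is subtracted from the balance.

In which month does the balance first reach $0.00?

8

Month 1: opening $991.59; interest $3.00 → $994.59; payment $199.00; balance $795.59
Month 2: opening $795.59; interest $3.00 → $798.59; payment $160.00; balance $638.59
Month 3: opening $638.59; interest $3.00 → $641.59; payment $129.00; balance $512.59
Month 4: opening $512.59; interest $3.00 → $515.59; payment $118.00; balance $397.59
Month 5: opening $397.59; interest $3.00 → $400.59; payment $118.00; balance $282.59
Month 6: opening $282.59; interest $3.00 → $285.59; payment $118.00; balance $167.59
Month 7: opening $167.59; interest $3.00 → $170.59; payment $118.00; balance $52.59
Month 8: opening $52.59; interest $3.00 → $55.59; payment $55.59; balance $0.00
Balance reaches $0.00 in month 8.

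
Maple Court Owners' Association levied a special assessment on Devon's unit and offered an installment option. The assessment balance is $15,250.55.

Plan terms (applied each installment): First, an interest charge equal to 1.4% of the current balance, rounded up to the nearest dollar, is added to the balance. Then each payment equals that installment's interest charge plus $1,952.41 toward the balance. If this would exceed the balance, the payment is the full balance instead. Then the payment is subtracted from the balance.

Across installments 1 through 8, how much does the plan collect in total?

$16,197.55

Installment 1: opening $15,250.55; interest $214.00 → $15,464.55; payment $2,166.41; balance $13,298.14
Installment 2: opening $13,298.14; interest $187.00 → $13,485.14; payment $2,139.41; balance $11,345.73
Installment 3: opening $11,345.73; interest $159.00 → $11,504.73; payment $2,111.41; balance $9,393.32
Installment 4: opening $9,393.32; interest $132.00 → $9,525.32; payment $2,084.41; balance $7,440.91
Installment 5: opening $7,440.91; interest $105.00 → $7,545.91; payment $2,057.41; balance $5,488.50
Installment 6: opening $5,488.50; interest $77.00 → $5,565.50; payment $2,029.41; balance $3,536.09
Installment 7: opening $3,536.09; interest $50.00 → $3,586.09; payment $2,002.41; balance $1,583.68
Installment 8: opening $1,583.68; interest $23.00 → $1,606.68; payment $1,606.68; balance $0.00
Total paid: $16,197.55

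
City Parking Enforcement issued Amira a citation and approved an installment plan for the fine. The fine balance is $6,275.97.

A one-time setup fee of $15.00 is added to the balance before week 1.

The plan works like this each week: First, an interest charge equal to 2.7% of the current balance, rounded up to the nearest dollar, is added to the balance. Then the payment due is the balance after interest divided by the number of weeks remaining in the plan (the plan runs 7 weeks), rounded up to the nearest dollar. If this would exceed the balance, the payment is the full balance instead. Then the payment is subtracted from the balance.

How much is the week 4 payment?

$1,000.00

# | Opening | Interest | Payment | End bal
1 | $6,290.97 | $170.00 | $923.00 | $5,537.97
2 | $5,537.97 | $150.00 | $948.00 | $4,739.97
3 | $4,739.97 | $128.00 | $974.00 | $3,893.97
4 | $3,893.97 | $106.00 | $1,000.00 | $2,999.97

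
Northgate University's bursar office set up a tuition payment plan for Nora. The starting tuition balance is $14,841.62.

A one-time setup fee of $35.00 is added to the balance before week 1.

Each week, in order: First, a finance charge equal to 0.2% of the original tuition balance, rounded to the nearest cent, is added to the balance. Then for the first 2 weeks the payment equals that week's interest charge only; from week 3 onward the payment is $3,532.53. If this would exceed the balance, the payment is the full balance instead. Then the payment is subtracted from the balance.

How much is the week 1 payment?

Week 1: $14,876.62 +$29.68 interest = $14,906.30; pay $29.68 → $14,876.62

$29.68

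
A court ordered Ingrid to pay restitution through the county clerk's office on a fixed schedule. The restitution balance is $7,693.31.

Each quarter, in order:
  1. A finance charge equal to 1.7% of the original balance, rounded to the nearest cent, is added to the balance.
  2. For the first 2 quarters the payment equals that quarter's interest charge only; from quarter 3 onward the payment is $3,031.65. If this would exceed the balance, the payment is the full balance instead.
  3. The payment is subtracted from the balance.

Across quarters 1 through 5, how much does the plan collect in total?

Quarter 1: opening $7,693.31; interest $130.79 → $7,824.10; payment $130.79; balance $7,693.31
Quarter 2: opening $7,693.31; interest $130.79 → $7,824.10; payment $130.79; balance $7,693.31
Quarter 3: opening $7,693.31; interest $130.79 → $7,824.10; payment $3,031.65; balance $4,792.45
Quarter 4: opening $4,792.45; interest $130.79 → $4,923.24; payment $3,031.65; balance $1,891.59
Quarter 5: opening $1,891.59; interest $130.79 → $2,022.38; payment $2,022.38; balance $0.00
Total paid: $8,347.26

$8,347.26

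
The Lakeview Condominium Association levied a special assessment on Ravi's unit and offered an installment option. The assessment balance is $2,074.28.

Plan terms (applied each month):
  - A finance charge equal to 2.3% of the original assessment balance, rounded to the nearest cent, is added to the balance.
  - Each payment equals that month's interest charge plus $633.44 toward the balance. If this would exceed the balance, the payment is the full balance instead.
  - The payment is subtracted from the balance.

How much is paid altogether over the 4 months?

Month 1: opening $2,074.28; interest $47.71 → $2,121.99; payment $681.15; balance $1,440.84
Month 2: opening $1,440.84; interest $47.71 → $1,488.55; payment $681.15; balance $807.40
Month 3: opening $807.40; interest $47.71 → $855.11; payment $681.15; balance $173.96
Month 4: opening $173.96; interest $47.71 → $221.67; payment $221.67; balance $0.00
Total paid: $2,265.12

$2,265.12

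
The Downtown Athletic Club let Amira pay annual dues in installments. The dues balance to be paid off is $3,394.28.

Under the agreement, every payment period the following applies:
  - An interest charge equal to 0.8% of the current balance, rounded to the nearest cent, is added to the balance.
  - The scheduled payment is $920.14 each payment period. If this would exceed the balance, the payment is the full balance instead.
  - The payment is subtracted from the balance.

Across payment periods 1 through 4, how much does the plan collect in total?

Payment period 1: opening $3,394.28; interest $27.15 → $3,421.43; payment $920.14; balance $2,501.29
Payment period 2: opening $2,501.29; interest $20.01 → $2,521.30; payment $920.14; balance $1,601.16
Payment period 3: opening $1,601.16; interest $12.81 → $1,613.97; payment $920.14; balance $693.83
Payment period 4: opening $693.83; interest $5.55 → $699.38; payment $699.38; balance $0.00
Total paid: $3,459.80

$3,459.80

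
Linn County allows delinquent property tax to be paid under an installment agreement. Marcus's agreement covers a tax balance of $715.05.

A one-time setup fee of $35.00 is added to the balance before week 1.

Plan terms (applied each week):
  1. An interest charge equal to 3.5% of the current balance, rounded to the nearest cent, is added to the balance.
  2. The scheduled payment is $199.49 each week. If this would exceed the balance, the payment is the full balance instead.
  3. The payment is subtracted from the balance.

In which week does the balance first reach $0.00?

# | Opening | Interest | Payment | End bal
1 | $750.05 | $26.25 | $199.49 | $576.81
2 | $576.81 | $20.19 | $199.49 | $397.51
3 | $397.51 | $13.91 | $199.49 | $211.93
4 | $211.93 | $7.42 | $199.49 | $19.86
5 | $19.86 | $0.70 | $20.56 | $0.00
Balance reaches $0.00 in week 5.

5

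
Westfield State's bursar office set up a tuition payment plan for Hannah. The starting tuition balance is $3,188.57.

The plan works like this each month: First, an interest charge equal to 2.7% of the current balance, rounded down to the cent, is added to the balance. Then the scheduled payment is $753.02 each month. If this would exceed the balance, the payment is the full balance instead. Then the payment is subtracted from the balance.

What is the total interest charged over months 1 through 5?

Month 1: $3,188.57 +$86.09 interest = $3,274.66; pay $753.02 → $2,521.64
Month 2: $2,521.64 +$68.08 interest = $2,589.72; pay $753.02 → $1,836.70
Month 3: $1,836.70 +$49.59 interest = $1,886.29; pay $753.02 → $1,133.27
Month 4: $1,133.27 +$30.59 interest = $1,163.86; pay $753.02 → $410.84
Month 5: $410.84 +$11.09 interest = $421.93; pay $421.93 → $0.00
Total interest: $86.09 + $68.08 + $49.59 + $30.59 + $11.09 = $245.44

$245.44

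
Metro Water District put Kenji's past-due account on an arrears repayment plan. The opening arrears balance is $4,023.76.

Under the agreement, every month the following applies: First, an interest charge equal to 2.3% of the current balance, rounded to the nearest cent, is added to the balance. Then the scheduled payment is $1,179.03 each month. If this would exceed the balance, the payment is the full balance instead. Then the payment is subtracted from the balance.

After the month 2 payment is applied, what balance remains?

$1,825.81

Month 1: $4,023.76 +$92.55 interest = $4,116.31; pay $1,179.03 → $2,937.28
Month 2: $2,937.28 +$67.56 interest = $3,004.84; pay $1,179.03 → $1,825.81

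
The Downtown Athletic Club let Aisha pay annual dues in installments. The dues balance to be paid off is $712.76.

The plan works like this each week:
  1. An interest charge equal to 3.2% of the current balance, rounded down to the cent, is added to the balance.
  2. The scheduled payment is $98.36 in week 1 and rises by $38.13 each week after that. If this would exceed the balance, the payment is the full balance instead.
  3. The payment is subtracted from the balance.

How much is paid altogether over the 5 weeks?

$789.42

Week 1: $712.76 +$22.80 interest = $735.56; pay $98.36 → $637.20
Week 2: $637.20 +$20.39 interest = $657.59; pay $136.49 → $521.10
Week 3: $521.10 +$16.67 interest = $537.77; pay $174.62 → $363.15
Week 4: $363.15 +$11.62 interest = $374.77; pay $212.75 → $162.02
Week 5: $162.02 +$5.18 interest = $167.20; pay $167.20 → $0.00
Total paid: $789.42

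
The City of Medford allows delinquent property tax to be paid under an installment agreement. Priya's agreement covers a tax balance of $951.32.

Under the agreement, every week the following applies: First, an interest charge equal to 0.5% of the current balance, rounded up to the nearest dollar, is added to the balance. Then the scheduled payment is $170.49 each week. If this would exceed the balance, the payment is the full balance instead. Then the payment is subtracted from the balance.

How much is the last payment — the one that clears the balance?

# | Opening | Interest | Payment | End bal
1 | $951.32 | $5.00 | $170.49 | $785.83
2 | $785.83 | $4.00 | $170.49 | $619.34
3 | $619.34 | $4.00 | $170.49 | $452.85
4 | $452.85 | $3.00 | $170.49 | $285.36
5 | $285.36 | $2.00 | $170.49 | $116.87
6 | $116.87 | $1.00 | $117.87 | $0.00

$117.87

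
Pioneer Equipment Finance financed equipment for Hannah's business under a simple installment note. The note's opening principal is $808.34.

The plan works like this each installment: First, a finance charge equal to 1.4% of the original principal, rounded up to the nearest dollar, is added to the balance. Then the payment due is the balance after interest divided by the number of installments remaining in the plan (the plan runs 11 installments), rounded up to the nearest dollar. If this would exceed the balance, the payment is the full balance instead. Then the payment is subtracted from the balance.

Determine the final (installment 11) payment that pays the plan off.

# | Opening | Interest | Payment | End bal
1 | $808.34 | $12.00 | $75.00 | $745.34
2 | $745.34 | $12.00 | $76.00 | $681.34
3 | $681.34 | $12.00 | $78.00 | $615.34
4 | $615.34 | $12.00 | $79.00 | $548.34
5 | $548.34 | $12.00 | $81.00 | $479.34
6 | $479.34 | $12.00 | $82.00 | $409.34
7 | $409.34 | $12.00 | $85.00 | $336.34
8 | $336.34 | $12.00 | $88.00 | $260.34
9 | $260.34 | $12.00 | $91.00 | $181.34
10 | $181.34 | $12.00 | $97.00 | $96.34
11 | $96.34 | $12.00 | $108.34 | $0.00

$108.34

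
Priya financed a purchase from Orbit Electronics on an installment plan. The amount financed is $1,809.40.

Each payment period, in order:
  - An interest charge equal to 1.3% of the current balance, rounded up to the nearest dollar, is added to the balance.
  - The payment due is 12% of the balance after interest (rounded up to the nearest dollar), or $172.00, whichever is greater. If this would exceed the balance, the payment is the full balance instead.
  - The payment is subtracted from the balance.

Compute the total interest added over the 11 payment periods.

$143.00

Payment period 1: $1,809.40 +$24.00 interest = $1,833.40; pay $221.00 → $1,612.40
Payment period 2: $1,612.40 +$21.00 interest = $1,633.40; pay $197.00 → $1,436.40
Payment period 3: $1,436.40 +$19.00 interest = $1,455.40; pay $175.00 → $1,280.40
Payment period 4: $1,280.40 +$17.00 interest = $1,297.40; pay $172.00 → $1,125.40
Payment period 5: $1,125.40 +$15.00 interest = $1,140.40; pay $172.00 → $968.40
Payment period 6: $968.40 +$13.00 interest = $981.40; pay $172.00 → $809.40
Payment period 7: $809.40 +$11.00 interest = $820.40; pay $172.00 → $648.40
Payment period 8: $648.40 +$9.00 interest = $657.40; pay $172.00 → $485.40
Payment period 9: $485.40 +$7.00 interest = $492.40; pay $172.00 → $320.40
Payment period 10: $320.40 +$5.00 interest = $325.40; pay $172.00 → $153.40
Payment period 11: $153.40 +$2.00 interest = $155.40; pay $155.40 → $0.00
Total interest: $24.00 + $21.00 + $19.00 + $17.00 + $15.00 + $13.00 + $11.00 + $9.00 + $7.00 + $5.00 + $2.00 = $143.00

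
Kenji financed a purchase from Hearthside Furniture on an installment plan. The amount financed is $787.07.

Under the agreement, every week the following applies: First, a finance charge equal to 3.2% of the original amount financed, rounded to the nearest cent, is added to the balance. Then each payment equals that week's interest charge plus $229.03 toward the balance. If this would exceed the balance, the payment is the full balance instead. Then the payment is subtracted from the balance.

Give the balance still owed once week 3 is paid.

$99.98

Week 1: $787.07 +$25.19 interest = $812.26; pay $254.22 → $558.04
Week 2: $558.04 +$25.19 interest = $583.23; pay $254.22 → $329.01
Week 3: $329.01 +$25.19 interest = $354.20; pay $254.22 → $99.98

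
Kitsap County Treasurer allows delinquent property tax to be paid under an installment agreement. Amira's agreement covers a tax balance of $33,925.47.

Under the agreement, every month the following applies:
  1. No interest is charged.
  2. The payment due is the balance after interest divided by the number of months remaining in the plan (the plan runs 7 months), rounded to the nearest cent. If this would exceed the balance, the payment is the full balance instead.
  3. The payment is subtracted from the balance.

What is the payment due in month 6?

Month 1: opening $33,925.47; payment $4,846.50; balance $29,078.97
Month 2: opening $29,078.97; payment $4,846.50; balance $24,232.47
Month 3: opening $24,232.47; payment $4,846.49; balance $19,385.98
Month 4: opening $19,385.98; payment $4,846.50; balance $14,539.48
Month 5: opening $14,539.48; payment $4,846.49; balance $9,692.99
Month 6: opening $9,692.99; payment $4,846.50; balance $4,846.49

$4,846.50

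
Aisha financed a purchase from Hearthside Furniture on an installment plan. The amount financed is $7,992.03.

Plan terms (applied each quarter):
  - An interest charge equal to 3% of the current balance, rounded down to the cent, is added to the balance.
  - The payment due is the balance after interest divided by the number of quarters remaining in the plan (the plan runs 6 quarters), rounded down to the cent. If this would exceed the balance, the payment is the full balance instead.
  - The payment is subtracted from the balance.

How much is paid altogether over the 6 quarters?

Quarter 1: $7,992.03 +$239.76 interest = $8,231.79; pay $1,371.96 → $6,859.83
Quarter 2: $6,859.83 +$205.79 interest = $7,065.62; pay $1,413.12 → $5,652.50
Quarter 3: $5,652.50 +$169.57 interest = $5,822.07; pay $1,455.51 → $4,366.56
Quarter 4: $4,366.56 +$130.99 interest = $4,497.55; pay $1,499.18 → $2,998.37
Quarter 5: $2,998.37 +$89.95 interest = $3,088.32; pay $1,544.16 → $1,544.16
Quarter 6: $1,544.16 +$46.32 interest = $1,590.48; pay $1,590.48 → $0.00
Total paid: $8,874.41

$8,874.41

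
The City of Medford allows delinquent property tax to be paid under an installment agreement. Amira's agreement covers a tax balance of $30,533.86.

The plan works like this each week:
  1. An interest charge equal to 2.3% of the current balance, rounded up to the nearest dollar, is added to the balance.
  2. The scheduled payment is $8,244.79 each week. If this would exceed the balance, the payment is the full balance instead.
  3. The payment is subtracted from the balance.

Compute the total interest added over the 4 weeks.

# | Opening | Interest | Payment | End bal
1 | $30,533.86 | $703.00 | $8,244.79 | $22,992.07
2 | $22,992.07 | $529.00 | $8,244.79 | $15,276.28
3 | $15,276.28 | $352.00 | $8,244.79 | $7,383.49
4 | $7,383.49 | $170.00 | $7,553.49 | $0.00
Total interest: $703.00 + $529.00 + $352.00 + $170.00 = $1,754.00

$1,754.00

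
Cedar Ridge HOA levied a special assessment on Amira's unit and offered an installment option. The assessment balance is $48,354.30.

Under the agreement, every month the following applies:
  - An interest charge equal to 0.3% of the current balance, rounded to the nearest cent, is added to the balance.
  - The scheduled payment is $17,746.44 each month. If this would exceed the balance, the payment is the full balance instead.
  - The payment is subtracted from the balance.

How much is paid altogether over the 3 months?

$48,630.92

Month 1: $48,354.30 +$145.06 interest = $48,499.36; pay $17,746.44 → $30,752.92
Month 2: $30,752.92 +$92.26 interest = $30,845.18; pay $17,746.44 → $13,098.74
Month 3: $13,098.74 +$39.30 interest = $13,138.04; pay $13,138.04 → $0.00
Total paid: $48,630.92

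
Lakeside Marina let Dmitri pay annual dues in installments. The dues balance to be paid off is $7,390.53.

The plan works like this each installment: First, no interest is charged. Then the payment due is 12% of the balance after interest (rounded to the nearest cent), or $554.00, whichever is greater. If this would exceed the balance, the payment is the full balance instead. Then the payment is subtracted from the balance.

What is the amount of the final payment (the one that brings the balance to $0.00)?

$0.07

# | Opening | Payment | End bal
1 | $7,390.53 | $886.86 | $6,503.67
2 | $6,503.67 | $780.44 | $5,723.23
3 | $5,723.23 | $686.79 | $5,036.44
4 | $5,036.44 | $604.37 | $4,432.07
5 | $4,432.07 | $554.00 | $3,878.07
6 | $3,878.07 | $554.00 | $3,324.07
7 | $3,324.07 | $554.00 | $2,770.07
8 | $2,770.07 | $554.00 | $2,216.07
9 | $2,216.07 | $554.00 | $1,662.07
10 | $1,662.07 | $554.00 | $1,108.07
11 | $1,108.07 | $554.00 | $554.07
12 | $554.07 | $554.00 | $0.07
13 | $0.07 | $0.07 | $0.00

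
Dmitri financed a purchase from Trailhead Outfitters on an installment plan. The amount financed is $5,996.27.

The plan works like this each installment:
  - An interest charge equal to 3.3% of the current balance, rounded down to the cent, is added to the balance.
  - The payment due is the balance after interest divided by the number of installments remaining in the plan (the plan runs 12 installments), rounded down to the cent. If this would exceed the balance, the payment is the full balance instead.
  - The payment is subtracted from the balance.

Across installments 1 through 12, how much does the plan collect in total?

Installment 1: opening $5,996.27; interest $197.87 → $6,194.14; payment $516.17; balance $5,677.97
Installment 2: opening $5,677.97; interest $187.37 → $5,865.34; payment $533.21; balance $5,332.13
Installment 3: opening $5,332.13; interest $175.96 → $5,508.09; payment $550.80; balance $4,957.29
Installment 4: opening $4,957.29; interest $163.59 → $5,120.88; payment $568.98; balance $4,551.90
Installment 5: opening $4,551.90; interest $150.21 → $4,702.11; payment $587.76; balance $4,114.35
Installment 6: opening $4,114.35; interest $135.77 → $4,250.12; payment $607.16; balance $3,642.96
Installment 7: opening $3,642.96; interest $120.21 → $3,763.17; payment $627.19; balance $3,135.98
Installment 8: opening $3,135.98; interest $103.48 → $3,239.46; payment $647.89; balance $2,591.57
Installment 9: opening $2,591.57; interest $85.52 → $2,677.09; payment $669.27; balance $2,007.82
Installment 10: opening $2,007.82; interest $66.25 → $2,074.07; payment $691.35; balance $1,382.72
Installment 11: opening $1,382.72; interest $45.62 → $1,428.34; payment $714.17; balance $714.17
Installment 12: opening $714.17; interest $23.56 → $737.73; payment $737.73; balance $0.00
Total paid: $7,451.68

$7,451.68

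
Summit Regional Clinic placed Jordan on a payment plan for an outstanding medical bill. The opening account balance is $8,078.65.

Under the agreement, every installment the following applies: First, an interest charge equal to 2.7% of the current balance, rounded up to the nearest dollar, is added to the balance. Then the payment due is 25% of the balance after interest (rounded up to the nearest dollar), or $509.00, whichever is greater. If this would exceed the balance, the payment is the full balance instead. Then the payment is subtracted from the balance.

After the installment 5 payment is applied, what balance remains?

$2,189.65

# | Opening | Interest | Payment | End bal
1 | $8,078.65 | $219.00 | $2,075.00 | $6,222.65
2 | $6,222.65 | $169.00 | $1,598.00 | $4,793.65
3 | $4,793.65 | $130.00 | $1,231.00 | $3,692.65
4 | $3,692.65 | $100.00 | $949.00 | $2,843.65
5 | $2,843.65 | $77.00 | $731.00 | $2,189.65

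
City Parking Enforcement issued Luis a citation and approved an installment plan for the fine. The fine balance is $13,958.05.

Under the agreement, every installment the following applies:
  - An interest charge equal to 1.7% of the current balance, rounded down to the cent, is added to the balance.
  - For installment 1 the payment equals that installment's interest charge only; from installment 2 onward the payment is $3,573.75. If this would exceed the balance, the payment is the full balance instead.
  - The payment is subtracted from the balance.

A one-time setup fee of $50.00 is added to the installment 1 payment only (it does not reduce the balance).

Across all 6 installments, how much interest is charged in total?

Installment 1: opening $13,958.05; interest $237.28 → $14,195.33; payment $237.28 (+ $50.00 fee); balance $13,958.05
Installment 2: opening $13,958.05; interest $237.28 → $14,195.33; payment $3,573.75; balance $10,621.58
Installment 3: opening $10,621.58; interest $180.56 → $10,802.14; payment $3,573.75; balance $7,228.39
Installment 4: opening $7,228.39; interest $122.88 → $7,351.27; payment $3,573.75; balance $3,777.52
Installment 5: opening $3,777.52; interest $64.21 → $3,841.73; payment $3,573.75; balance $267.98
Installment 6: opening $267.98; interest $4.55 → $272.53; payment $272.53; balance $0.00
Total interest: $237.28 + $237.28 + $180.56 + $122.88 + $64.21 + $4.55 = $846.76

$846.76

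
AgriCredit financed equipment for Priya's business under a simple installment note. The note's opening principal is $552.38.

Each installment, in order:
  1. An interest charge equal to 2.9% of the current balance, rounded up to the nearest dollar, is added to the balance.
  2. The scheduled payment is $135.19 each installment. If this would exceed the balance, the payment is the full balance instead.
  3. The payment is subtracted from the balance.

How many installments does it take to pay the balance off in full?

5

Installment 1: opening $552.38; interest $17.00 → $569.38; payment $135.19; balance $434.19
Installment 2: opening $434.19; interest $13.00 → $447.19; payment $135.19; balance $312.00
Installment 3: opening $312.00; interest $10.00 → $322.00; payment $135.19; balance $186.81
Installment 4: opening $186.81; interest $6.00 → $192.81; payment $135.19; balance $57.62
Installment 5: opening $57.62; interest $2.00 → $59.62; payment $59.62; balance $0.00
Balance reaches $0.00 in installment 5.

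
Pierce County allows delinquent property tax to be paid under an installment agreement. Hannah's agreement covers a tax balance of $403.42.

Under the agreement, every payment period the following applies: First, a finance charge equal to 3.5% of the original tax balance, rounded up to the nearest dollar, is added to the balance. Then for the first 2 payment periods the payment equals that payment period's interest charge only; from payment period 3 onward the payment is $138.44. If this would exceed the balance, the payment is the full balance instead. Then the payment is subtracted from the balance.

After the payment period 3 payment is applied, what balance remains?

Payment period 1: $403.42 +$15.00 interest = $418.42; pay $15.00 → $403.42
Payment period 2: $403.42 +$15.00 interest = $418.42; pay $15.00 → $403.42
Payment period 3: $403.42 +$15.00 interest = $418.42; pay $138.44 → $279.98

$279.98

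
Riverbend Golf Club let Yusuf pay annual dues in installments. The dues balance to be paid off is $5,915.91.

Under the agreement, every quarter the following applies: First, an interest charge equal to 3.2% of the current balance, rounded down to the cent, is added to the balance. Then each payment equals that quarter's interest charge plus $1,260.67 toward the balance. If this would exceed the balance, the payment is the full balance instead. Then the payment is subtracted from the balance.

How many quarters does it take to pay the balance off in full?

5

Quarter 1: opening $5,915.91; interest $189.30 → $6,105.21; payment $1,449.97; balance $4,655.24
Quarter 2: opening $4,655.24; interest $148.96 → $4,804.20; payment $1,409.63; balance $3,394.57
Quarter 3: opening $3,394.57; interest $108.62 → $3,503.19; payment $1,369.29; balance $2,133.90
Quarter 4: opening $2,133.90; interest $68.28 → $2,202.18; payment $1,328.95; balance $873.23
Quarter 5: opening $873.23; interest $27.94 → $901.17; payment $901.17; balance $0.00
Balance reaches $0.00 in quarter 5.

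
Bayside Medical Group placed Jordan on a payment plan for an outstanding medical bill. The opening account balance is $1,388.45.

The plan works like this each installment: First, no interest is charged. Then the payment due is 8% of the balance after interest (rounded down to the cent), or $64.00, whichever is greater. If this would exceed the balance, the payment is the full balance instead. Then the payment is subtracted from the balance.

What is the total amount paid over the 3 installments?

# | Opening | Payment | End bal
1 | $1,388.45 | $111.07 | $1,277.38
2 | $1,277.38 | $102.19 | $1,175.19
3 | $1,175.19 | $94.01 | $1,081.18
Total paid: $307.27

$307.27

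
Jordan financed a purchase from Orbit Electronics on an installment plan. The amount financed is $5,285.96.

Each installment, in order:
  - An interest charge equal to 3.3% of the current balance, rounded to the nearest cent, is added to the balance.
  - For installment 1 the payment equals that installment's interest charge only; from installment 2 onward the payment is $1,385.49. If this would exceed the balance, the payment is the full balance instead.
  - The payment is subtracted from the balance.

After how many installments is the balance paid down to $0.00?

6

Installment 1: opening $5,285.96; interest $174.44 → $5,460.40; payment $174.44; balance $5,285.96
Installment 2: opening $5,285.96; interest $174.44 → $5,460.40; payment $1,385.49; balance $4,074.91
Installment 3: opening $4,074.91; interest $134.47 → $4,209.38; payment $1,385.49; balance $2,823.89
Installment 4: opening $2,823.89; interest $93.19 → $2,917.08; payment $1,385.49; balance $1,531.59
Installment 5: opening $1,531.59; interest $50.54 → $1,582.13; payment $1,385.49; balance $196.64
Installment 6: opening $196.64; interest $6.49 → $203.13; payment $203.13; balance $0.00
Balance reaches $0.00 in installment 6.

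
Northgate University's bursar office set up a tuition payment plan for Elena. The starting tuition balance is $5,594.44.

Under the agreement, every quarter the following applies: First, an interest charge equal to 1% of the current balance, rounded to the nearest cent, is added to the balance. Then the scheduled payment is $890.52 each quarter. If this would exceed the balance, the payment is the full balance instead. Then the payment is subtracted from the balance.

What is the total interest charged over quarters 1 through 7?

$213.40

Quarter 1: $5,594.44 +$55.94 interest = $5,650.38; pay $890.52 → $4,759.86
Quarter 2: $4,759.86 +$47.60 interest = $4,807.46; pay $890.52 → $3,916.94
Quarter 3: $3,916.94 +$39.17 interest = $3,956.11; pay $890.52 → $3,065.59
Quarter 4: $3,065.59 +$30.66 interest = $3,096.25; pay $890.52 → $2,205.73
Quarter 5: $2,205.73 +$22.06 interest = $2,227.79; pay $890.52 → $1,337.27
Quarter 6: $1,337.27 +$13.37 interest = $1,350.64; pay $890.52 → $460.12
Quarter 7: $460.12 +$4.60 interest = $464.72; pay $464.72 → $0.00
Total interest: $55.94 + $47.60 + $39.17 + $30.66 + $22.06 + $13.37 + $4.60 = $213.40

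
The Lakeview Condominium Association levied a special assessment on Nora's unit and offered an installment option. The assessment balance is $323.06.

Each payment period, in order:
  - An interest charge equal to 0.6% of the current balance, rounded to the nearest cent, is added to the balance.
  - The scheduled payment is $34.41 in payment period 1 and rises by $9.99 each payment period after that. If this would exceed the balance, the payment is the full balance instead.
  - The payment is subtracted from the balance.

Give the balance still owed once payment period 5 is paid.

# | Opening | Interest | Payment | End bal
1 | $323.06 | $1.94 | $34.41 | $290.59
2 | $290.59 | $1.74 | $44.40 | $247.93
3 | $247.93 | $1.49 | $54.39 | $195.03
4 | $195.03 | $1.17 | $64.38 | $131.82
5 | $131.82 | $0.79 | $74.37 | $58.24

$58.24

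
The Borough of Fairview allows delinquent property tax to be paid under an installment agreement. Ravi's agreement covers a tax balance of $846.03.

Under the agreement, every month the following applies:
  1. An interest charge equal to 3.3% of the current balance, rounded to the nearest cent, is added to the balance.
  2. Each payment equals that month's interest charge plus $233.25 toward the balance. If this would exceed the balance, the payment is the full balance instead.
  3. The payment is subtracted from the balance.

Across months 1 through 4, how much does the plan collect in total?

Month 1: opening $846.03; interest $27.92 → $873.95; payment $261.17; balance $612.78
Month 2: opening $612.78; interest $20.22 → $633.00; payment $253.47; balance $379.53
Month 3: opening $379.53; interest $12.52 → $392.05; payment $245.77; balance $146.28
Month 4: opening $146.28; interest $4.83 → $151.11; payment $151.11; balance $0.00
Total paid: $911.52

$911.52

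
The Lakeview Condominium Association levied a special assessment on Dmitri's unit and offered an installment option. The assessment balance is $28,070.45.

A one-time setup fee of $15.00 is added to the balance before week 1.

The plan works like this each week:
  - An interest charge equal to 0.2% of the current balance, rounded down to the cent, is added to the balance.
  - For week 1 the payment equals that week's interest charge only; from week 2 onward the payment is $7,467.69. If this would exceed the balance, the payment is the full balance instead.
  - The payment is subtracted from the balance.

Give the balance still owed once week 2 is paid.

$20,673.93

# | Opening | Interest | Payment | End bal
1 | $28,085.45 | $56.17 | $56.17 | $28,085.45
2 | $28,085.45 | $56.17 | $7,467.69 | $20,673.93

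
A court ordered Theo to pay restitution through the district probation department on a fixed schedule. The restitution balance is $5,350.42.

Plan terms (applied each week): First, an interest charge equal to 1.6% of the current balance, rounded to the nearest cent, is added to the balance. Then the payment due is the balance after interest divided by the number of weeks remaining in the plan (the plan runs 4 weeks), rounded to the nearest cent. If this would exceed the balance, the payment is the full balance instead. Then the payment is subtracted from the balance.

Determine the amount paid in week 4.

Week 1: $5,350.42 +$85.61 interest = $5,436.03; pay $1,359.01 → $4,077.02
Week 2: $4,077.02 +$65.23 interest = $4,142.25; pay $1,380.75 → $2,761.50
Week 3: $2,761.50 +$44.18 interest = $2,805.68; pay $1,402.84 → $1,402.84
Week 4: $1,402.84 +$22.45 interest = $1,425.29; pay $1,425.29 → $0.00

$1,425.29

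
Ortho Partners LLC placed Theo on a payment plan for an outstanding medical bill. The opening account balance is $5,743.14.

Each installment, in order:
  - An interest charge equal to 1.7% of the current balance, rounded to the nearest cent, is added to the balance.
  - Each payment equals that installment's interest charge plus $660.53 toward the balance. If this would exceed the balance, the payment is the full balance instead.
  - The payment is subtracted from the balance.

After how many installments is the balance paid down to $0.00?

# | Opening | Interest | Payment | End bal
1 | $5,743.14 | $97.63 | $758.16 | $5,082.61
2 | $5,082.61 | $86.40 | $746.93 | $4,422.08
3 | $4,422.08 | $75.18 | $735.71 | $3,761.55
4 | $3,761.55 | $63.95 | $724.48 | $3,101.02
5 | $3,101.02 | $52.72 | $713.25 | $2,440.49
6 | $2,440.49 | $41.49 | $702.02 | $1,779.96
7 | $1,779.96 | $30.26 | $690.79 | $1,119.43
8 | $1,119.43 | $19.03 | $679.56 | $458.90
9 | $458.90 | $7.80 | $466.70 | $0.00
Balance reaches $0.00 in installment 9.

9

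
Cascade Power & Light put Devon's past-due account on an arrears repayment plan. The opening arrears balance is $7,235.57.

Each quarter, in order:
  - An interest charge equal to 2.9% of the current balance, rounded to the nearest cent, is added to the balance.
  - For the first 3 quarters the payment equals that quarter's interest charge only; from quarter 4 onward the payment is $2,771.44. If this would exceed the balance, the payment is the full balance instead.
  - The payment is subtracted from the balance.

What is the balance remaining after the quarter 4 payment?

$4,673.96

# | Opening | Interest | Payment | End bal
1 | $7,235.57 | $209.83 | $209.83 | $7,235.57
2 | $7,235.57 | $209.83 | $209.83 | $7,235.57
3 | $7,235.57 | $209.83 | $209.83 | $7,235.57
4 | $7,235.57 | $209.83 | $2,771.44 | $4,673.96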